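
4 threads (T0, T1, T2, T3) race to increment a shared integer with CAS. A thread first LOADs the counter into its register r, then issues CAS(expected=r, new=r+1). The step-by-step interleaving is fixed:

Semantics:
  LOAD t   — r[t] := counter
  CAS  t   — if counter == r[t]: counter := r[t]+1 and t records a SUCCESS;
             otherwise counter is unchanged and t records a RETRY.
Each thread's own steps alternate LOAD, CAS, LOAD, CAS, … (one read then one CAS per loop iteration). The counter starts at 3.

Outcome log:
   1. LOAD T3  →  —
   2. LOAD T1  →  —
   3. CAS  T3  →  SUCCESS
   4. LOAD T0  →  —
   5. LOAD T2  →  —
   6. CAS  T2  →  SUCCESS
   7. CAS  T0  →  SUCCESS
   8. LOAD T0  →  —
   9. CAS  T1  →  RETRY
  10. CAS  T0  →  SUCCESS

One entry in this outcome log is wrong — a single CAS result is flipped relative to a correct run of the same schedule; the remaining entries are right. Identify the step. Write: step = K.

Correct run:
1. LOAD T3 → mem=3 r[T3]=3 [LOAD]
2. LOAD T1 → mem=3 r[T1]=3 [LOAD]
3. CAS T3 → mem=4 r[T3]=3 [OK]
4. LOAD T0 → mem=4 r[T0]=4 [LOAD]
5. LOAD T2 → mem=4 r[T2]=4 [LOAD]
6. CAS T2 → mem=5 r[T2]=4 [OK]
7. CAS T0 → mem=5 r[T0]=4 [RETRY]
8. LOAD T0 → mem=5 r[T0]=5 [LOAD]
9. CAS T1 → mem=5 r[T1]=3 [RETRY]
10. CAS T0 → mem=6 r[T0]=5 [OK]
Log disagrees first at step 7.

step = 7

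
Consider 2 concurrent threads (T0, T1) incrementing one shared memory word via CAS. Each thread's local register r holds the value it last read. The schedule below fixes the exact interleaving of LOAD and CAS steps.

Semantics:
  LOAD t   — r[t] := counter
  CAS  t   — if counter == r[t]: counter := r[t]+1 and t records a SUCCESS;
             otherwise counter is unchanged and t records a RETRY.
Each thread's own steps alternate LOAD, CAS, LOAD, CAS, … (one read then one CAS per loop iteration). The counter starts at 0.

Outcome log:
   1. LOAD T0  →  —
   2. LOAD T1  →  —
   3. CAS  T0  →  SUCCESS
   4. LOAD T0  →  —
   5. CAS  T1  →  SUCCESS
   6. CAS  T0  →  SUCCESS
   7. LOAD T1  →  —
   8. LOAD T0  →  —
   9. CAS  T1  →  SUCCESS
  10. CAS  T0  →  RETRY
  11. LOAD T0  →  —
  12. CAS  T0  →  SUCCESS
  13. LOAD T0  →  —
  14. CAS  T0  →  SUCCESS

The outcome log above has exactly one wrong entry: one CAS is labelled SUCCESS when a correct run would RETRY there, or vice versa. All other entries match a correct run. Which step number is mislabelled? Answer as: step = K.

step = 5

Correct run:
[1] T0.load  rd  (counter 0, T0.r 0)
[2] T1.load  rd  (counter 0, T1.r 0)
[3] T0.cas  hit  (counter 1, T0.r 0)
[4] T0.load  rd  (counter 1, T0.r 1)
[5] T1.cas  miss  (counter 1, T1.r 0)
[6] T0.cas  hit  (counter 2, T0.r 1)
[7] T1.load  rd  (counter 2, T1.r 2)
[8] T0.load  rd  (counter 2, T0.r 2)
[9] T1.cas  hit  (counter 3, T1.r 2)
[10] T0.cas  miss  (counter 3, T0.r 2)
[11] T0.load  rd  (counter 3, T0.r 3)
[12] T0.cas  hit  (counter 4, T0.r 3)
[13] T0.load  rd  (counter 4, T0.r 4)
[14] T0.cas  hit  (counter 5, T0.r 4)
Log disagrees first at step 5.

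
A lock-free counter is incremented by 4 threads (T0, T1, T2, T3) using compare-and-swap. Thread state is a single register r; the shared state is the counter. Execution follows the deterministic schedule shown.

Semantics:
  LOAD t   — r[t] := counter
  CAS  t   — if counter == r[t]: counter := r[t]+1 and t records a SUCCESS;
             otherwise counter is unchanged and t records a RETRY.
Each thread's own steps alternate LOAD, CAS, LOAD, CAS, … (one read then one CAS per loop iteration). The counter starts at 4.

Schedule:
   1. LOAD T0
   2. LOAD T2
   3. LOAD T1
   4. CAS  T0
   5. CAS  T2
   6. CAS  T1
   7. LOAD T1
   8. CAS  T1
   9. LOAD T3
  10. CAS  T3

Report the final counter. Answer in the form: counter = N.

counter = 7

step 1: T0 LOAD ⇒ load; ctr=4 reg=4
step 2: T2 LOAD ⇒ load; ctr=4 reg=4
step 3: T1 LOAD ⇒ load; ctr=4 reg=4
step 4: T0 CAS ⇒ ok; ctr=5 reg=4
step 5: T2 CAS ⇒ retry; ctr=5 reg=4
step 6: T1 CAS ⇒ retry; ctr=5 reg=4
step 7: T1 LOAD ⇒ load; ctr=5 reg=5
step 8: T1 CAS ⇒ ok; ctr=6 reg=5
step 9: T3 LOAD ⇒ load; ctr=6 reg=6
step 10: T3 CAS ⇒ ok; ctr=7 reg=6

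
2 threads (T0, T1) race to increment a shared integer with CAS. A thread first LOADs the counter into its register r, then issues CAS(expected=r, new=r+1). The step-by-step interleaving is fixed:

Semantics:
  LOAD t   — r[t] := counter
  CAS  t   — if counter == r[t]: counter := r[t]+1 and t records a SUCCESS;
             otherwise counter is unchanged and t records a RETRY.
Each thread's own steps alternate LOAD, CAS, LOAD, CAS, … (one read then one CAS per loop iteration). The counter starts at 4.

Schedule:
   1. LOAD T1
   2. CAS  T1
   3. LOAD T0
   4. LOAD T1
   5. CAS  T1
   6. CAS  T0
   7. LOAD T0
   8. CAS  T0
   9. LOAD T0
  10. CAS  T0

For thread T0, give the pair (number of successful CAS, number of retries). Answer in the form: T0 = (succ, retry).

1. LOAD T1 → mem=4 r[T1]=4 [LOAD]
2. CAS T1 → mem=5 r[T1]=4 [OK]
3. LOAD T0 → mem=5 r[T0]=5 [LOAD]
4. LOAD T1 → mem=5 r[T1]=5 [LOAD]
5. CAS T1 → mem=6 r[T1]=5 [OK]
6. CAS T0 → mem=6 r[T0]=5 [RETRY]
7. LOAD T0 → mem=6 r[T0]=6 [LOAD]
8. CAS T0 → mem=7 r[T0]=6 [OK]
9. LOAD T0 → mem=7 r[T0]=7 [LOAD]
10. CAS T0 → mem=8 r[T0]=7 [OK]

T0 = (2, 1)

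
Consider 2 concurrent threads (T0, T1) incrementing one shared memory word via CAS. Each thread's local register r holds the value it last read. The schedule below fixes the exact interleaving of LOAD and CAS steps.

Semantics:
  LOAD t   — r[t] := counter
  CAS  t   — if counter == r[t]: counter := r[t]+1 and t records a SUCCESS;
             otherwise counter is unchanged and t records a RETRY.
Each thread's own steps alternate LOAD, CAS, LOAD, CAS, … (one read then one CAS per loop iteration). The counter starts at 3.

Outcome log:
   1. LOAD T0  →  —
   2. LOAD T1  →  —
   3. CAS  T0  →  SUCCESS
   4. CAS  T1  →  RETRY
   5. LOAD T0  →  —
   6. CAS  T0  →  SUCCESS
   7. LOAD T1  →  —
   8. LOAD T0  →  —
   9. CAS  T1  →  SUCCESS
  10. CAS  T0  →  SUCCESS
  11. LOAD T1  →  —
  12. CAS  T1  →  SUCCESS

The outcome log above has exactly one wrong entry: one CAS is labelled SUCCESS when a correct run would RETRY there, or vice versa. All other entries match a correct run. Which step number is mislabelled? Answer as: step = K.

step = 10

Reference trace:
#1 T0 reads 3
#2 T1 reads 3
#3 T0 CAS(3→4) writes; counter now 4
#4 T1 CAS(3→4) fails; counter now 4
#5 T0 reads 4
#6 T0 CAS(4→5) writes; counter now 5
#7 T1 reads 5
#8 T0 reads 5
#9 T1 CAS(5→6) writes; counter now 6
#10 T0 CAS(5→6) fails; counter now 6
#11 T1 reads 6
#12 T1 CAS(6→7) writes; counter now 7
Mismatch at 10.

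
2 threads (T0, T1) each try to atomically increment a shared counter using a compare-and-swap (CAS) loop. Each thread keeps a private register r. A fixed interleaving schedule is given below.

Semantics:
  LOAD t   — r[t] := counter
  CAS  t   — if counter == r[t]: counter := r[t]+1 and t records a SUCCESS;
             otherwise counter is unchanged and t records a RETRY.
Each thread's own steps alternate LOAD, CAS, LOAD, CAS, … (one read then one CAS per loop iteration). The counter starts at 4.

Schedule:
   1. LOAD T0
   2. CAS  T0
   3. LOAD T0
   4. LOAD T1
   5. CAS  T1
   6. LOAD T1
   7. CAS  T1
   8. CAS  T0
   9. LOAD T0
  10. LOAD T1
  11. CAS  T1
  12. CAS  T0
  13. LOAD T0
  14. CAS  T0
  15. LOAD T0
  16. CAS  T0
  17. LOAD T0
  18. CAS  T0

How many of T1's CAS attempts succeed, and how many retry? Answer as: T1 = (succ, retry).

T1 = (3, 0)

step 1: T0 LOAD ⇒ load; ctr=4 reg=4
step 2: T0 CAS ⇒ ok; ctr=5 reg=4
step 3: T0 LOAD ⇒ load; ctr=5 reg=5
step 4: T1 LOAD ⇒ load; ctr=5 reg=5
step 5: T1 CAS ⇒ ok; ctr=6 reg=5
step 6: T1 LOAD ⇒ load; ctr=6 reg=6
step 7: T1 CAS ⇒ ok; ctr=7 reg=6
step 8: T0 CAS ⇒ retry; ctr=7 reg=5
step 9: T0 LOAD ⇒ load; ctr=7 reg=7
step 10: T1 LOAD ⇒ load; ctr=7 reg=7
step 11: T1 CAS ⇒ ok; ctr=8 reg=7
step 12: T0 CAS ⇒ retry; ctr=8 reg=7
step 13: T0 LOAD ⇒ load; ctr=8 reg=8
step 14: T0 CAS ⇒ ok; ctr=9 reg=8
step 15: T0 LOAD ⇒ load; ctr=9 reg=9
step 16: T0 CAS ⇒ ok; ctr=10 reg=9
step 17: T0 LOAD ⇒ load; ctr=10 reg=10
step 18: T0 CAS ⇒ ok; ctr=11 reg=10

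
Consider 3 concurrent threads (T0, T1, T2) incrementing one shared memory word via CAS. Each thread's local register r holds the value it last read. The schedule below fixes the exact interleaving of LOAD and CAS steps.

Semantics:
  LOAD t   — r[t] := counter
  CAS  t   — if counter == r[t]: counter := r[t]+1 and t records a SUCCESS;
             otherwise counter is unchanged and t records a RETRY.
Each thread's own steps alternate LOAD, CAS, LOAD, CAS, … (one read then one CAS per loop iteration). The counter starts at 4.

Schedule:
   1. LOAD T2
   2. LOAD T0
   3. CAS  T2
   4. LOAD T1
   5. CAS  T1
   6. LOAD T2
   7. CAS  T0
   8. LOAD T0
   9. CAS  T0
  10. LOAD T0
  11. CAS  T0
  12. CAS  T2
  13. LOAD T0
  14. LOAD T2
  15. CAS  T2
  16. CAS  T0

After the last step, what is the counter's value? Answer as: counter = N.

step 1: T2 LOAD ⇒ load; ctr=4 reg=4
step 2: T0 LOAD ⇒ load; ctr=4 reg=4
step 3: T2 CAS ⇒ ok; ctr=5 reg=4
step 4: T1 LOAD ⇒ load; ctr=5 reg=5
step 5: T1 CAS ⇒ ok; ctr=6 reg=5
step 6: T2 LOAD ⇒ load; ctr=6 reg=6
step 7: T0 CAS ⇒ retry; ctr=6 reg=4
step 8: T0 LOAD ⇒ load; ctr=6 reg=6
step 9: T0 CAS ⇒ ok; ctr=7 reg=6
step 10: T0 LOAD ⇒ load; ctr=7 reg=7
step 11: T0 CAS ⇒ ok; ctr=8 reg=7
step 12: T2 CAS ⇒ retry; ctr=8 reg=6
step 13: T0 LOAD ⇒ load; ctr=8 reg=8
step 14: T2 LOAD ⇒ load; ctr=8 reg=8
step 15: T2 CAS ⇒ ok; ctr=9 reg=8
step 16: T0 CAS ⇒ retry; ctr=9 reg=8

counter = 9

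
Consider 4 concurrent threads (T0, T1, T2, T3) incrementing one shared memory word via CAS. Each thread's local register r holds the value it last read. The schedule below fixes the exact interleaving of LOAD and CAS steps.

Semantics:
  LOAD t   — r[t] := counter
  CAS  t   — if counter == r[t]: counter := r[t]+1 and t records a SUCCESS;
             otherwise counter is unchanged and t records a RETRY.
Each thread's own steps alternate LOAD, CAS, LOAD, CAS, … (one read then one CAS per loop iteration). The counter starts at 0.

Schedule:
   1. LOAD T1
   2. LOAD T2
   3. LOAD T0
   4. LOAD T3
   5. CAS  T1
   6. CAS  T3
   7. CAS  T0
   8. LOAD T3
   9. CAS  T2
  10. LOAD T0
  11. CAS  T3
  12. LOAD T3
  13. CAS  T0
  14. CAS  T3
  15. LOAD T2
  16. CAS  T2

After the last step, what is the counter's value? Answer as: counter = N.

   1) LOAD T1:  M=0  r_T1=0
   2) LOAD T2:  M=0  r_T2=0
   3) LOAD T0:  M=0  r_T0=0
   4) LOAD T3:  M=0  r_T3=0
   5) CAS  T1:  M=1  r_T1=0 ✓
   6) CAS  T3:  M=1  r_T3=0 ✗
   7) CAS  T0:  M=1  r_T0=0 ✗
   8) LOAD T3:  M=1  r_T3=1
   9) CAS  T2:  M=1  r_T2=0 ✗
  10) LOAD T0:  M=1  r_T0=1
  11) CAS  T3:  M=2  r_T3=1 ✓
  12) LOAD T3:  M=2  r_T3=2
  13) CAS  T0:  M=2  r_T0=1 ✗
  14) CAS  T3:  M=3  r_T3=2 ✓
  15) LOAD T2:  M=3  r_T2=3
  16) CAS  T2:  M=4  r_T2=3 ✓

counter = 4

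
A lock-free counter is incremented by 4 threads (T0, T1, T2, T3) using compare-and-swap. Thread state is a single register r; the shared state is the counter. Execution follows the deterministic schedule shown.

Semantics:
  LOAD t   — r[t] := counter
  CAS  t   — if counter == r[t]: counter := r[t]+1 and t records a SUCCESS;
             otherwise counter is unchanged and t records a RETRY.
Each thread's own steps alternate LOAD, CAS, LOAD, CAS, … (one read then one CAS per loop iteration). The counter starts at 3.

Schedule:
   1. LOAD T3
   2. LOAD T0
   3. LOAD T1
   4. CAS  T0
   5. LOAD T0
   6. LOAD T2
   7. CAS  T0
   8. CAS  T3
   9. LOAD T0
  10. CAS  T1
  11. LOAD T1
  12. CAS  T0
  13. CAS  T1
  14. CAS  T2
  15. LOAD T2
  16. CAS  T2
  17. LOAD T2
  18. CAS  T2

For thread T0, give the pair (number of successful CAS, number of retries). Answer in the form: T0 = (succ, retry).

step 1: T3 LOAD ⇒ load; ctr=3 reg=3
step 2: T0 LOAD ⇒ load; ctr=3 reg=3
step 3: T1 LOAD ⇒ load; ctr=3 reg=3
step 4: T0 CAS ⇒ ok; ctr=4 reg=3
step 5: T0 LOAD ⇒ load; ctr=4 reg=4
step 6: T2 LOAD ⇒ load; ctr=4 reg=4
step 7: T0 CAS ⇒ ok; ctr=5 reg=4
step 8: T3 CAS ⇒ retry; ctr=5 reg=3
step 9: T0 LOAD ⇒ load; ctr=5 reg=5
step 10: T1 CAS ⇒ retry; ctr=5 reg=3
step 11: T1 LOAD ⇒ load; ctr=5 reg=5
step 12: T0 CAS ⇒ ok; ctr=6 reg=5
step 13: T1 CAS ⇒ retry; ctr=6 reg=5
step 14: T2 CAS ⇒ retry; ctr=6 reg=4
step 15: T2 LOAD ⇒ load; ctr=6 reg=6
step 16: T2 CAS ⇒ ok; ctr=7 reg=6
step 17: T2 LOAD ⇒ load; ctr=7 reg=7
step 18: T2 CAS ⇒ ok; ctr=8 reg=7

T0 = (3, 0)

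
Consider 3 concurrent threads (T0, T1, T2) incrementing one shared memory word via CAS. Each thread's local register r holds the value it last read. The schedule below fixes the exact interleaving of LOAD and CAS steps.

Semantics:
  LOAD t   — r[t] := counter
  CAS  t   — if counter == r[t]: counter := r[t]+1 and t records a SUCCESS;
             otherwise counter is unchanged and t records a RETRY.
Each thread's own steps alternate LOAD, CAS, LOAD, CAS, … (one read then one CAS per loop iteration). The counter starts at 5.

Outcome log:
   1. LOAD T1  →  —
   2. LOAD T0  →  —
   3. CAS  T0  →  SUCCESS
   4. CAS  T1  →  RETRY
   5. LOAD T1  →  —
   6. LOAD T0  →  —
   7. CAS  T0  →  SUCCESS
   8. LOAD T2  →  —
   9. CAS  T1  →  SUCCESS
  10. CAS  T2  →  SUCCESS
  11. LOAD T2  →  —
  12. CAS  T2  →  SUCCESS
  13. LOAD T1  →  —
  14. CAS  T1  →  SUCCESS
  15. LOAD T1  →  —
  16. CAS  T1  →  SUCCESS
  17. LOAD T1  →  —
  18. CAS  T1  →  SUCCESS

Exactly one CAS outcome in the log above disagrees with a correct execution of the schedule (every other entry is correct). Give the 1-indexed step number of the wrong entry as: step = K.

step = 9

Reference trace:
   1) LOAD T1:  M=5  r_T1=5
   2) LOAD T0:  M=5  r_T0=5
   3) CAS  T0:  M=6  r_T0=5 ✓
   4) CAS  T1:  M=6  r_T1=5 ✗
   5) LOAD T1:  M=6  r_T1=6
   6) LOAD T0:  M=6  r_T0=6
   7) CAS  T0:  M=7  r_T0=6 ✓
   8) LOAD T2:  M=7  r_T2=7
   9) CAS  T1:  M=7  r_T1=6 ✗
  10) CAS  T2:  M=8  r_T2=7 ✓
  11) LOAD T2:  M=8  r_T2=8
  12) CAS  T2:  M=9  r_T2=8 ✓
  13) LOAD T1:  M=9  r_T1=9
  14) CAS  T1:  M=10  r_T1=9 ✓
  15) LOAD T1:  M=10  r_T1=10
  16) CAS  T1:  M=11  r_T1=10 ✓
  17) LOAD T1:  M=11  r_T1=11
  18) CAS  T1:  M=12  r_T1=11 ✓
Mismatch at 9.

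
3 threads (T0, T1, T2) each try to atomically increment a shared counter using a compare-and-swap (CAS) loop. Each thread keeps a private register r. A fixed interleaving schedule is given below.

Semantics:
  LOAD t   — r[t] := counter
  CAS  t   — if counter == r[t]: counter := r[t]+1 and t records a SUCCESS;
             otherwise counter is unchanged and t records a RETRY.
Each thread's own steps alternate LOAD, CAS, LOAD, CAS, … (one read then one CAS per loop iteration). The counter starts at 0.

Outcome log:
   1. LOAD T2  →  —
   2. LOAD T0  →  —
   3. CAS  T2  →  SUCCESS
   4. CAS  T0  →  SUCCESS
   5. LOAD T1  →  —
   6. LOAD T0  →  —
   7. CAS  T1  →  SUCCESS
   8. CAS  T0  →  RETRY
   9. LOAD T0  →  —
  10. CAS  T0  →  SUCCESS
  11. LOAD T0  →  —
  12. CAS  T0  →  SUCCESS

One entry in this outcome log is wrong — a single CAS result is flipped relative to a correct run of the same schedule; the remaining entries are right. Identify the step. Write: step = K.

Re-executing:
#1 T2 reads 0
#2 T0 reads 0
#3 T2 CAS(0→1) writes; counter now 1
#4 T0 CAS(0→1) fails; counter now 1
#5 T1 reads 1
#6 T0 reads 1
#7 T1 CAS(1→2) writes; counter now 2
#8 T0 CAS(1→2) fails; counter now 2
#9 T0 reads 2
#10 T0 CAS(2→3) writes; counter now 3
#11 T0 reads 3
#12 T0 CAS(3→4) writes; counter now 4
Mismatch at 4.

step = 4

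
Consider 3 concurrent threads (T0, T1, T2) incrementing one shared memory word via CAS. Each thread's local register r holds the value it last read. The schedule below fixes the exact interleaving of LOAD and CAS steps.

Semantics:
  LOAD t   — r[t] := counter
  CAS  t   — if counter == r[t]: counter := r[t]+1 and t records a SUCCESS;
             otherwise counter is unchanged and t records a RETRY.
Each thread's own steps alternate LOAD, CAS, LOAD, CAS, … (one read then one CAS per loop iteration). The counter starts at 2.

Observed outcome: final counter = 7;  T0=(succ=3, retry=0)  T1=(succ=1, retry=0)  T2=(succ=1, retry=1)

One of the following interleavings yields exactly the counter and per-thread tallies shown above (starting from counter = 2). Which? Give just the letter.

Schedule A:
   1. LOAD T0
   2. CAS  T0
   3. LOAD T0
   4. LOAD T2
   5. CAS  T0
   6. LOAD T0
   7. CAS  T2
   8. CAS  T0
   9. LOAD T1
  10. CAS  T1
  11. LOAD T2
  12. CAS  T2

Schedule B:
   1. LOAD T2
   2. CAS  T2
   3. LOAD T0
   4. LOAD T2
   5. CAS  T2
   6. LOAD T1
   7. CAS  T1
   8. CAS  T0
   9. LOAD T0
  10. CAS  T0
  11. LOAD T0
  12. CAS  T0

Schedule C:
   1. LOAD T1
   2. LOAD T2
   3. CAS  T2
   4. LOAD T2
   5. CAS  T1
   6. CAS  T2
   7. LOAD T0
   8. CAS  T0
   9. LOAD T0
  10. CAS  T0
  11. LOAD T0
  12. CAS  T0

Tracing schedule A:
T0 LOAD — after: cnt=2, r=2 — load
T0 CAS — after: cnt=3, r=2 — ok
T0 LOAD — after: cnt=3, r=3 — load
T2 LOAD — after: cnt=3, r=3 — load
T0 CAS — after: cnt=4, r=3 — ok
T0 LOAD — after: cnt=4, r=4 — load
T2 CAS — after: cnt=4, r=3 — retry
T0 CAS — after: cnt=5, r=4 — ok
T1 LOAD — after: cnt=5, r=5 — load
T1 CAS — after: cnt=6, r=5 — ok
T2 LOAD — after: cnt=6, r=6 — load
T2 CAS — after: cnt=7, r=6 — ok

A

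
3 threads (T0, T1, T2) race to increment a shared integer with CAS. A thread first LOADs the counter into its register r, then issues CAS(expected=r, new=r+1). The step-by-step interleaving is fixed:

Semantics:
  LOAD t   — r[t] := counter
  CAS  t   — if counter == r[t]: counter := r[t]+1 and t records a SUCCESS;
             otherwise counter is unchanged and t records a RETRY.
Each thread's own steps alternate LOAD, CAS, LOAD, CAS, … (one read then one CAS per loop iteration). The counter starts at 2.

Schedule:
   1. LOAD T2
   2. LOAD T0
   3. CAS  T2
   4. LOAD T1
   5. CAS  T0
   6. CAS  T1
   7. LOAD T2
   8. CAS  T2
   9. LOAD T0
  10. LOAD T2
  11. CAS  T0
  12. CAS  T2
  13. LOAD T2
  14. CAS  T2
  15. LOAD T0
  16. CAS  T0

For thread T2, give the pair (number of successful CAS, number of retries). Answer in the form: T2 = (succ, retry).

T2 = (3, 1)

step 1: T2 LOAD ⇒ load; ctr=2 reg=2
step 2: T0 LOAD ⇒ load; ctr=2 reg=2
step 3: T2 CAS ⇒ ok; ctr=3 reg=2
step 4: T1 LOAD ⇒ load; ctr=3 reg=3
step 5: T0 CAS ⇒ retry; ctr=3 reg=2
step 6: T1 CAS ⇒ ok; ctr=4 reg=3
step 7: T2 LOAD ⇒ load; ctr=4 reg=4
step 8: T2 CAS ⇒ ok; ctr=5 reg=4
step 9: T0 LOAD ⇒ load; ctr=5 reg=5
step 10: T2 LOAD ⇒ load; ctr=5 reg=5
step 11: T0 CAS ⇒ ok; ctr=6 reg=5
step 12: T2 CAS ⇒ retry; ctr=6 reg=5
step 13: T2 LOAD ⇒ load; ctr=6 reg=6
step 14: T2 CAS ⇒ ok; ctr=7 reg=6
step 15: T0 LOAD ⇒ load; ctr=7 reg=7
step 16: T0 CAS ⇒ ok; ctr=8 reg=7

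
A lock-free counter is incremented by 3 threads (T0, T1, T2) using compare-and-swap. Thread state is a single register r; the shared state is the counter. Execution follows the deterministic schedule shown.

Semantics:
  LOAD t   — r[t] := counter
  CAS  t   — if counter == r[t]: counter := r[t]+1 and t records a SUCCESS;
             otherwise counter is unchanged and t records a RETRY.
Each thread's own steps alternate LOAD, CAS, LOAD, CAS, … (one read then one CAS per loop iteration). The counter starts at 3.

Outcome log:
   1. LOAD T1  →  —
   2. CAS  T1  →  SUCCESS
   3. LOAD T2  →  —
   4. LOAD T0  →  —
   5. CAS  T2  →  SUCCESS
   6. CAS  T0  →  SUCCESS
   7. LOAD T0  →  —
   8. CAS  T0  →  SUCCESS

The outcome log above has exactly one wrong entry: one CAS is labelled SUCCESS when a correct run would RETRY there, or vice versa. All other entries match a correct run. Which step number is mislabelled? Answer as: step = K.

Re-executing:
T1 LOAD — after: cnt=3, r=3 — load
T1 CAS — after: cnt=4, r=3 — ok
T2 LOAD — after: cnt=4, r=4 — load
T0 LOAD — after: cnt=4, r=4 — load
T2 CAS — after: cnt=5, r=4 — ok
T0 CAS — after: cnt=5, r=4 — retry
T0 LOAD — after: cnt=5, r=5 — load
T0 CAS — after: cnt=6, r=5 — ok
Log disagrees first at step 6.

step = 6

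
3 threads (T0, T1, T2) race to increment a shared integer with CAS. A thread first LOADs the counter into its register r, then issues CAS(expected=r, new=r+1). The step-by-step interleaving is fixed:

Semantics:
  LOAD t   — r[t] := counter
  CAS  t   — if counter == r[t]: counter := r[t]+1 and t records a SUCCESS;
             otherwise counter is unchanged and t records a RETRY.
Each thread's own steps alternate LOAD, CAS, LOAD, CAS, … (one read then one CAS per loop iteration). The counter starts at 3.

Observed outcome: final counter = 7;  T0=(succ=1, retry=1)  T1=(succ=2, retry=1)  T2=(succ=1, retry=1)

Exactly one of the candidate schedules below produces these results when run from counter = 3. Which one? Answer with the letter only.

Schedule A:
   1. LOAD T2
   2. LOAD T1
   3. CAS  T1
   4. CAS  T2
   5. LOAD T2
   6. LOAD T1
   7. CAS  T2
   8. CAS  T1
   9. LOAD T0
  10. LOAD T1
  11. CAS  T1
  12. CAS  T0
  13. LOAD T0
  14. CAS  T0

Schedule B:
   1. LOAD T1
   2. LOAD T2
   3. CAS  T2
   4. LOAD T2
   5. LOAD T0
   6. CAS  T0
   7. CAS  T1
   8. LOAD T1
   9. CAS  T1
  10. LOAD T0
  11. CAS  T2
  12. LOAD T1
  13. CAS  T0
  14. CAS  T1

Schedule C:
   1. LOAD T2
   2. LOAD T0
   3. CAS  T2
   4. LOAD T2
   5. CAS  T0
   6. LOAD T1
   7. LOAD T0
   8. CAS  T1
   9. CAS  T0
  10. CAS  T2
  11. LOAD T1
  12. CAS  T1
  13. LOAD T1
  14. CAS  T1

A

Simulating candidate A:
T2 LOAD — after: cnt=3, r=3 — load
T1 LOAD — after: cnt=3, r=3 — load
T1 CAS — after: cnt=4, r=3 — ok
T2 CAS — after: cnt=4, r=3 — retry
T2 LOAD — after: cnt=4, r=4 — load
T1 LOAD — after: cnt=4, r=4 — load
T2 CAS — after: cnt=5, r=4 — ok
T1 CAS — after: cnt=5, r=4 — retry
T0 LOAD — after: cnt=5, r=5 — load
T1 LOAD — after: cnt=5, r=5 — load
T1 CAS — after: cnt=6, r=5 — ok
T0 CAS — after: cnt=6, r=5 — retry
T0 LOAD — after: cnt=6, r=6 — load
T0 CAS — after: cnt=7, r=6 — ok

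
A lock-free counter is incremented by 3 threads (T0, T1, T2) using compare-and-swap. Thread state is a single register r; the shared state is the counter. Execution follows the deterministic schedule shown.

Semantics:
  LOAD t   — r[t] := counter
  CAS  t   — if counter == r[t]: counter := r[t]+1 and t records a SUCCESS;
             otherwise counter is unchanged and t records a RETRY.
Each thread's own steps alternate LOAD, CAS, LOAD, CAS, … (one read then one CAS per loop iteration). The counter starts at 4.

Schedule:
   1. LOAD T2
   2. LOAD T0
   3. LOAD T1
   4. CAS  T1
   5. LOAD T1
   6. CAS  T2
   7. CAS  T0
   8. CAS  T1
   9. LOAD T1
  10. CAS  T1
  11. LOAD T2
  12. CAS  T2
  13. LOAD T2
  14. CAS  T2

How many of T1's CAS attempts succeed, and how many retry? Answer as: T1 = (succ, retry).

T2 LOAD — after: cnt=4, r=4 — load
T0 LOAD — after: cnt=4, r=4 — load
T1 LOAD — after: cnt=4, r=4 — load
T1 CAS — after: cnt=5, r=4 — ok
T1 LOAD — after: cnt=5, r=5 — load
T2 CAS — after: cnt=5, r=4 — retry
T0 CAS — after: cnt=5, r=4 — retry
T1 CAS — after: cnt=6, r=5 — ok
T1 LOAD — after: cnt=6, r=6 — load
T1 CAS — after: cnt=7, r=6 — ok
T2 LOAD — after: cnt=7, r=7 — load
T2 CAS — after: cnt=8, r=7 — ok
T2 LOAD — after: cnt=8, r=8 — load
T2 CAS — after: cnt=9, r=8 — ok

T1 = (3, 0)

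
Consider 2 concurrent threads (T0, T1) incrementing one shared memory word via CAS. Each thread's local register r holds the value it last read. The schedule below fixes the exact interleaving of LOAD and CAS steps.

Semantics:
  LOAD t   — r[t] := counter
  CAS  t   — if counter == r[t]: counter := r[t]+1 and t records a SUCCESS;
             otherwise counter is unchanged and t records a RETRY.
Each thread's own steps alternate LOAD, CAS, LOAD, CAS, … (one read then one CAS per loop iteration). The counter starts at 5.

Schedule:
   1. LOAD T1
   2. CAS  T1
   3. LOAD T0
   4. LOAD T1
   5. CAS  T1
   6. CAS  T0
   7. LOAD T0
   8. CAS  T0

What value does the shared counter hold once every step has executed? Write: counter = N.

   1) LOAD T1:  M=5  r_T1=5
   2) CAS  T1:  M=6  r_T1=5 ✓
   3) LOAD T0:  M=6  r_T0=6
   4) LOAD T1:  M=6  r_T1=6
   5) CAS  T1:  M=7  r_T1=6 ✓
   6) CAS  T0:  M=7  r_T0=6 ✗
   7) LOAD T0:  M=7  r_T0=7
   8) CAS  T0:  M=8  r_T0=7 ✓

counter = 8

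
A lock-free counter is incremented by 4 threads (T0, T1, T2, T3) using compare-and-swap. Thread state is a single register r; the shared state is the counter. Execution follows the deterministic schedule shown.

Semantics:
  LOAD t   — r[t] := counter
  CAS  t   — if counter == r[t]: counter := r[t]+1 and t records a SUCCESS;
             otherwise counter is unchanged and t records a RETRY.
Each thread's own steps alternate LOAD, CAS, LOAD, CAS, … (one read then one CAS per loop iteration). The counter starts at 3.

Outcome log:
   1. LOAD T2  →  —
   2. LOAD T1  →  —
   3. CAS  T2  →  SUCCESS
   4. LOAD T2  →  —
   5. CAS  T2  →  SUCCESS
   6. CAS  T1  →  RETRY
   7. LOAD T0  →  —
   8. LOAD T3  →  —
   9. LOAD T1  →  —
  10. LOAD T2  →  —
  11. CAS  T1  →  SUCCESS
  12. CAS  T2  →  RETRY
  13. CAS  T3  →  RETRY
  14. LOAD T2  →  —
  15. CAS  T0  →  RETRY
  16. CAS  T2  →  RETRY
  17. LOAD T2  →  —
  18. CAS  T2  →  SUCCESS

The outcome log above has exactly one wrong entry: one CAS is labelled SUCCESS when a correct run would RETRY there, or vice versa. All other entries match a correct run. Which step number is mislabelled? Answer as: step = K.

step = 16

Re-executing:
T2 LOAD — after: cnt=3, r=3 — load
T1 LOAD — after: cnt=3, r=3 — load
T2 CAS — after: cnt=4, r=3 — ok
T2 LOAD — after: cnt=4, r=4 — load
T2 CAS — after: cnt=5, r=4 — ok
T1 CAS — after: cnt=5, r=3 — retry
T0 LOAD — after: cnt=5, r=5 — load
T3 LOAD — after: cnt=5, r=5 — load
T1 LOAD — after: cnt=5, r=5 — load
T2 LOAD — after: cnt=5, r=5 — load
T1 CAS — after: cnt=6, r=5 — ok
T2 CAS — after: cnt=6, r=5 — retry
T3 CAS — after: cnt=6, r=5 — retry
T2 LOAD — after: cnt=6, r=6 — load
T0 CAS — after: cnt=6, r=5 — retry
T2 CAS — after: cnt=7, r=6 — ok
T2 LOAD — after: cnt=7, r=7 — load
T2 CAS — after: cnt=8, r=7 — ok
Log disagrees first at step 16.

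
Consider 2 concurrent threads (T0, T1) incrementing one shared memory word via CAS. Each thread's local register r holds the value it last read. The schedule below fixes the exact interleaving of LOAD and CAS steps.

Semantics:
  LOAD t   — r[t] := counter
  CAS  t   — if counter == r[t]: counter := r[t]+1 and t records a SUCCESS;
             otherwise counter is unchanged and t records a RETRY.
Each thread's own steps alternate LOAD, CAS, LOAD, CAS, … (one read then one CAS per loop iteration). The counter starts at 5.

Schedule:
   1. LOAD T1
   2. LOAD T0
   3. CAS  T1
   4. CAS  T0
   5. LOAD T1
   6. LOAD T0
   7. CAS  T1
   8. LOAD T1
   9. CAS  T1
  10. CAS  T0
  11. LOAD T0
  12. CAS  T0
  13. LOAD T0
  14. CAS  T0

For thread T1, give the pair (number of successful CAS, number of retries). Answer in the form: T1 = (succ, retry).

1. LOAD T1 → mem=5 r[T1]=5 [LOAD]
2. LOAD T0 → mem=5 r[T0]=5 [LOAD]
3. CAS T1 → mem=6 r[T1]=5 [OK]
4. CAS T0 → mem=6 r[T0]=5 [RETRY]
5. LOAD T1 → mem=6 r[T1]=6 [LOAD]
6. LOAD T0 → mem=6 r[T0]=6 [LOAD]
7. CAS T1 → mem=7 r[T1]=6 [OK]
8. LOAD T1 → mem=7 r[T1]=7 [LOAD]
9. CAS T1 → mem=8 r[T1]=7 [OK]
10. CAS T0 → mem=8 r[T0]=6 [RETRY]
11. LOAD T0 → mem=8 r[T0]=8 [LOAD]
12. CAS T0 → mem=9 r[T0]=8 [OK]
13. LOAD T0 → mem=9 r[T0]=9 [LOAD]
14. CAS T0 → mem=10 r[T0]=9 [OK]

T1 = (3, 0)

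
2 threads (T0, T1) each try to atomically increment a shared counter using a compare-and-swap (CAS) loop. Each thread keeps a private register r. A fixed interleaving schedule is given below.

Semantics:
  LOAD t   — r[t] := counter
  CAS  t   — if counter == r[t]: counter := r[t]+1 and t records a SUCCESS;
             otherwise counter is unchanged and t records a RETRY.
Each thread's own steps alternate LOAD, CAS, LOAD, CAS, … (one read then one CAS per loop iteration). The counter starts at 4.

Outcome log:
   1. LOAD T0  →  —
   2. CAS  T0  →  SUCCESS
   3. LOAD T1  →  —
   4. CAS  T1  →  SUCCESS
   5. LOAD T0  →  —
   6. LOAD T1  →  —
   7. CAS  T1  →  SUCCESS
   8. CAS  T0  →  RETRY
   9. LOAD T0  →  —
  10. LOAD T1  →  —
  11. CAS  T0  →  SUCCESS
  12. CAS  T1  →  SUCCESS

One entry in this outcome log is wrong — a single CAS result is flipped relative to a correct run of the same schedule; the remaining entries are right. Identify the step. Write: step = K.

step = 12

Correct run:
1. LOAD T0 → mem=4 r[T0]=4 [LOAD]
2. CAS T0 → mem=5 r[T0]=4 [OK]
3. LOAD T1 → mem=5 r[T1]=5 [LOAD]
4. CAS T1 → mem=6 r[T1]=5 [OK]
5. LOAD T0 → mem=6 r[T0]=6 [LOAD]
6. LOAD T1 → mem=6 r[T1]=6 [LOAD]
7. CAS T1 → mem=7 r[T1]=6 [OK]
8. CAS T0 → mem=7 r[T0]=6 [RETRY]
9. LOAD T0 → mem=7 r[T0]=7 [LOAD]
10. LOAD T1 → mem=7 r[T1]=7 [LOAD]
11. CAS T0 → mem=8 r[T0]=7 [OK]
12. CAS T1 → mem=8 r[T1]=7 [RETRY]
Log disagrees first at step 12.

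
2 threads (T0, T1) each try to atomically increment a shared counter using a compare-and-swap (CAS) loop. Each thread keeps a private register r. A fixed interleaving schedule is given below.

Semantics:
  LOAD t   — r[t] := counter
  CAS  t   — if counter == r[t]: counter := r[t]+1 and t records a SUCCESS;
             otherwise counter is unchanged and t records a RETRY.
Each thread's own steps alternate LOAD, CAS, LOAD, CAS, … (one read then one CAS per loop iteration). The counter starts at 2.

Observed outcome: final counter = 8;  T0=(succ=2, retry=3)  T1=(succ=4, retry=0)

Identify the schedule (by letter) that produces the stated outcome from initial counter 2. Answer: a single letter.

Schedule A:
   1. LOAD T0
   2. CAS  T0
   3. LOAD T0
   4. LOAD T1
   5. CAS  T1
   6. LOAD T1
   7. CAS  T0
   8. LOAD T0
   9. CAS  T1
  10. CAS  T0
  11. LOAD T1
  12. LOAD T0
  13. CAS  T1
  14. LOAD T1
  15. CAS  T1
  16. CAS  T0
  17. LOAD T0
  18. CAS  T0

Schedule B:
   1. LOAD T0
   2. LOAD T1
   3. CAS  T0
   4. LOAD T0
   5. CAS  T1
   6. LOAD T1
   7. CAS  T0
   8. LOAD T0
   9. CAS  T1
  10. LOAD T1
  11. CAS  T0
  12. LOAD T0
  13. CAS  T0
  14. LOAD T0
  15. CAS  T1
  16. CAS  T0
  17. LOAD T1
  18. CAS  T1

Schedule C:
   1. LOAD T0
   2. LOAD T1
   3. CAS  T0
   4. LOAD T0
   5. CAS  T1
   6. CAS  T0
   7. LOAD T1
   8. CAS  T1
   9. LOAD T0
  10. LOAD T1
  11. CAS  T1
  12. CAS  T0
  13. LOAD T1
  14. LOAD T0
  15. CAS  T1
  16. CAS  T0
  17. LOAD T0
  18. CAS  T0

Tracing schedule A:
T0 LOAD — after: cnt=2, r=2 — load
T0 CAS — after: cnt=3, r=2 — ok
T0 LOAD — after: cnt=3, r=3 — load
T1 LOAD — after: cnt=3, r=3 — load
T1 CAS — after: cnt=4, r=3 — ok
T1 LOAD — after: cnt=4, r=4 — load
T0 CAS — after: cnt=4, r=3 — retry
T0 LOAD — after: cnt=4, r=4 — load
T1 CAS — after: cnt=5, r=4 — ok
T0 CAS — after: cnt=5, r=4 — retry
T1 LOAD — after: cnt=5, r=5 — load
T0 LOAD — after: cnt=5, r=5 — load
T1 CAS — after: cnt=6, r=5 — ok
T1 LOAD — after: cnt=6, r=6 — load
T1 CAS — after: cnt=7, r=6 — ok
T0 CAS — after: cnt=7, r=5 — retry
T0 LOAD — after: cnt=7, r=7 — load
T0 CAS — after: cnt=8, r=7 — ok

A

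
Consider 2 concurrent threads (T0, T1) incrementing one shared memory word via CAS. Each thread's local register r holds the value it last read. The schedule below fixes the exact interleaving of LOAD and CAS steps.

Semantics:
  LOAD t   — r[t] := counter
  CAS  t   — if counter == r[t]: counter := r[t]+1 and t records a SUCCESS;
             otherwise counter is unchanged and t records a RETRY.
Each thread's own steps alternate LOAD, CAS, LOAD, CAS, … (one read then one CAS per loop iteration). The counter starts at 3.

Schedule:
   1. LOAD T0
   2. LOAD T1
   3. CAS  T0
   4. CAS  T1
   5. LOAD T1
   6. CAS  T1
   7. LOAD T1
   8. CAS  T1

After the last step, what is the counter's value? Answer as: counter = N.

counter = 6

[1] T0.load  rd  (counter 3, T0.r 3)
[2] T1.load  rd  (counter 3, T1.r 3)
[3] T0.cas  hit  (counter 4, T0.r 3)
[4] T1.cas  miss  (counter 4, T1.r 3)
[5] T1.load  rd  (counter 4, T1.r 4)
[6] T1.cas  hit  (counter 5, T1.r 4)
[7] T1.load  rd  (counter 5, T1.r 5)
[8] T1.cas  hit  (counter 6, T1.r 5)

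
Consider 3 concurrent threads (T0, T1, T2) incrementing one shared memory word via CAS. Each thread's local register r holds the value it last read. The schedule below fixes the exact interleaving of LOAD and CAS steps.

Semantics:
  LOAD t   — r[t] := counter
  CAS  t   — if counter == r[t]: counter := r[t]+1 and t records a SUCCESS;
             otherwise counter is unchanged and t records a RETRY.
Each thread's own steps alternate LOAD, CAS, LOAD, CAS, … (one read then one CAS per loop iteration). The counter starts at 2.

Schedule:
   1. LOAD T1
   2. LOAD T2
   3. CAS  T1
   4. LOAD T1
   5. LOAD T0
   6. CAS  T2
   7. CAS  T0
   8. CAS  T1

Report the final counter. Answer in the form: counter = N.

[1] T1.load  rd  (counter 2, T1.r 2)
[2] T2.load  rd  (counter 2, T2.r 2)
[3] T1.cas  hit  (counter 3, T1.r 2)
[4] T1.load  rd  (counter 3, T1.r 3)
[5] T0.load  rd  (counter 3, T0.r 3)
[6] T2.cas  miss  (counter 3, T2.r 2)
[7] T0.cas  hit  (counter 4, T0.r 3)
[8] T1.cas  miss  (counter 4, T1.r 3)

counter = 4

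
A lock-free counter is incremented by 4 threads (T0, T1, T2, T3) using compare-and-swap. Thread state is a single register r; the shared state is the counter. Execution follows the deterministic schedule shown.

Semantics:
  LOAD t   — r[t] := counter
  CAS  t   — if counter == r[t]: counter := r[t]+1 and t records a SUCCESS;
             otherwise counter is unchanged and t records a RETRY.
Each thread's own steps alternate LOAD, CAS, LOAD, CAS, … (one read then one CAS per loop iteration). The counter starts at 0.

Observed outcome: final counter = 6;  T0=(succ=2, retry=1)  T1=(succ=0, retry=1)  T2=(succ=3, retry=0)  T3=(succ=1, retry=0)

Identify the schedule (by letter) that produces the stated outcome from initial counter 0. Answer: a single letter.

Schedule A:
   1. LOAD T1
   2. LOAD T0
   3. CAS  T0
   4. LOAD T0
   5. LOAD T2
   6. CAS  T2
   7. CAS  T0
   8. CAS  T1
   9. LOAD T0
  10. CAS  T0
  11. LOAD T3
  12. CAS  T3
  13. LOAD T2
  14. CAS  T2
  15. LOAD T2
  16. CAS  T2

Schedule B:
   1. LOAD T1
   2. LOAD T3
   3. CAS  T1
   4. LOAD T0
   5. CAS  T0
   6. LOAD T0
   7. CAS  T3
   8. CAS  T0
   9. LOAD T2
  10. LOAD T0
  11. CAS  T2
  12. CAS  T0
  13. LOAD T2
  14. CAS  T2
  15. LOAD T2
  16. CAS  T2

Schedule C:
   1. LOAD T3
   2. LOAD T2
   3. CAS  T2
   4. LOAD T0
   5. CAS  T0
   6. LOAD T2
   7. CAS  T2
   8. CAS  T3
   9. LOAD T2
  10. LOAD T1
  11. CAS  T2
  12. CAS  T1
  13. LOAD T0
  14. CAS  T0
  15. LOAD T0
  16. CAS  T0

Run A:
   1) LOAD T1:  M=0  r_T1=0
   2) LOAD T0:  M=0  r_T0=0
   3) CAS  T0:  M=1  r_T0=0 ✓
   4) LOAD T0:  M=1  r_T0=1
   5) LOAD T2:  M=1  r_T2=1
   6) CAS  T2:  M=2  r_T2=1 ✓
   7) CAS  T0:  M=2  r_T0=1 ✗
   8) CAS  T1:  M=2  r_T1=0 ✗
   9) LOAD T0:  M=2  r_T0=2
  10) CAS  T0:  M=3  r_T0=2 ✓
  11) LOAD T3:  M=3  r_T3=3
  12) CAS  T3:  M=4  r_T3=3 ✓
  13) LOAD T2:  M=4  r_T2=4
  14) CAS  T2:  M=5  r_T2=4 ✓
  15) LOAD T2:  M=5  r_T2=5
  16) CAS  T2:  M=6  r_T2=5 ✓

A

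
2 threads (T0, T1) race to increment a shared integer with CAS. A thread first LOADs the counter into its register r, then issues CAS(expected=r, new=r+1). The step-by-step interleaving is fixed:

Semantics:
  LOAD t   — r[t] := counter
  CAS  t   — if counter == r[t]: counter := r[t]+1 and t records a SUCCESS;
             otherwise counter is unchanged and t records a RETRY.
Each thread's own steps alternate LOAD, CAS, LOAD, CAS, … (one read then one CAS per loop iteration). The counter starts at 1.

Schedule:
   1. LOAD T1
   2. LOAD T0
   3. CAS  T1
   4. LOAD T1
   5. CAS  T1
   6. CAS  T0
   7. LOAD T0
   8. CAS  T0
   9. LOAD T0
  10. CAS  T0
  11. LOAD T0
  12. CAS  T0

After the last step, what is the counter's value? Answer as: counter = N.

#1 T1 reads 1
#2 T0 reads 1
#3 T1 CAS(1→2) writes; counter now 2
#4 T1 reads 2
#5 T1 CAS(2→3) writes; counter now 3
#6 T0 CAS(1→2) fails; counter now 3
#7 T0 reads 3
#8 T0 CAS(3→4) writes; counter now 4
#9 T0 reads 4
#10 T0 CAS(4→5) writes; counter now 5
#11 T0 reads 5
#12 T0 CAS(5→6) writes; counter now 6

counter = 6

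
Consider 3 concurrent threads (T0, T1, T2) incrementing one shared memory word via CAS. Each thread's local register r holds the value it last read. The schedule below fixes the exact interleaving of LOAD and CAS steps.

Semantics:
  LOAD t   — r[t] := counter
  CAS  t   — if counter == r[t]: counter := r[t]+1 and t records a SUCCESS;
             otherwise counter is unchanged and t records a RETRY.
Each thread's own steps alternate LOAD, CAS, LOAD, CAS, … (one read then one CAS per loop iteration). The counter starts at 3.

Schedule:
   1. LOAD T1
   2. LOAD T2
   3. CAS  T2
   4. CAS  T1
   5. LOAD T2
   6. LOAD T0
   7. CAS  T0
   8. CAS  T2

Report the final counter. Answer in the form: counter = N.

counter = 5

[1] T1.load  rd  (counter 3, T1.r 3)
[2] T2.load  rd  (counter 3, T2.r 3)
[3] T2.cas  hit  (counter 4, T2.r 3)
[4] T1.cas  miss  (counter 4, T1.r 3)
[5] T2.load  rd  (counter 4, T2.r 4)
[6] T0.load  rd  (counter 4, T0.r 4)
[7] T0.cas  hit  (counter 5, T0.r 4)
[8] T2.cas  miss  (counter 5, T2.r 4)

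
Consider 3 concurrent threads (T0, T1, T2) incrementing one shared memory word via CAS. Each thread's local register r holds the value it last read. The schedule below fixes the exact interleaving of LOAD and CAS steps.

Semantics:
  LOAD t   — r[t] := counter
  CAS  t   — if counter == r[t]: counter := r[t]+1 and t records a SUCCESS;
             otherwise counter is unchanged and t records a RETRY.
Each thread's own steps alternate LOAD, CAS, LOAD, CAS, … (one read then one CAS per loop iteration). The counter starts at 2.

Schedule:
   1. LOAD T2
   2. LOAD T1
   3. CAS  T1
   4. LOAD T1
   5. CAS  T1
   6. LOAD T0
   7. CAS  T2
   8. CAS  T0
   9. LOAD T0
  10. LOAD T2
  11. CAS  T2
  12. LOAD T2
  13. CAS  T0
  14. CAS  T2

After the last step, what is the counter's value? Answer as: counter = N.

   1) LOAD T2:  M=2  r_T2=2
   2) LOAD T1:  M=2  r_T1=2
   3) CAS  T1:  M=3  r_T1=2 ✓
   4) LOAD T1:  M=3  r_T1=3
   5) CAS  T1:  M=4  r_T1=3 ✓
   6) LOAD T0:  M=4  r_T0=4
   7) CAS  T2:  M=4  r_T2=2 ✗
   8) CAS  T0:  M=5  r_T0=4 ✓
   9) LOAD T0:  M=5  r_T0=5
  10) LOAD T2:  M=5  r_T2=5
  11) CAS  T2:  M=6  r_T2=5 ✓
  12) LOAD T2:  M=6  r_T2=6
  13) CAS  T0:  M=6  r_T0=5 ✗
  14) CAS  T2:  M=7  r_T2=6 ✓

counter = 7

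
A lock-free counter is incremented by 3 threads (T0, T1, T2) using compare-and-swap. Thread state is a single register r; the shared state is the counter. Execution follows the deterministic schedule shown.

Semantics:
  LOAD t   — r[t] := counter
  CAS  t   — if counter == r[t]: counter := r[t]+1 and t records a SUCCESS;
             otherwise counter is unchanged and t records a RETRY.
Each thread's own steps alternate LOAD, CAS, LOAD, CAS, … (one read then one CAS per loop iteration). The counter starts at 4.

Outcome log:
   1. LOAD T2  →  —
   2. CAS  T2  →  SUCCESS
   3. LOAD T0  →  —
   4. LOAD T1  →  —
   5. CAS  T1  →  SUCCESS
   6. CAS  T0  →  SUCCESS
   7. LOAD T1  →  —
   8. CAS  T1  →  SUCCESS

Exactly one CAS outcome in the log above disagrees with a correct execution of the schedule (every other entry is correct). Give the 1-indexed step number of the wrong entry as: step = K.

step = 6

Reference trace:
[1] T2.load  rd  (counter 4, T2.r 4)
[2] T2.cas  hit  (counter 5, T2.r 4)
[3] T0.load  rd  (counter 5, T0.r 5)
[4] T1.load  rd  (counter 5, T1.r 5)
[5] T1.cas  hit  (counter 6, T1.r 5)
[6] T0.cas  miss  (counter 6, T0.r 5)
[7] T1.load  rd  (counter 6, T1.r 6)
[8] T1.cas  hit  (counter 7, T1.r 6)
Mismatch at 6.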